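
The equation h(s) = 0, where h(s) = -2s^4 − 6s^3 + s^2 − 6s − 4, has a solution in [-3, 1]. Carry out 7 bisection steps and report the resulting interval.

[-0.53125, -0.5]

h(-1) = 7 > 0, so the root lies in [-1, 1]
h(0) = -4 < 0, so the root lies in [-1, 0]
h(-0.5) = -0.125 < 0, so the root lies in [-1, -0.5]
h(-0.75) = 2.9609 > 0, so the root lies in [-0.75, -0.5]
h(-0.625) = 1.3003 > 0, so the root lies in [-0.625, -0.5]
h(-0.5625) = 0.5591 > 0, so the root lies in [-0.5625, -0.5]
h(-0.53125) = 0.21 > 0, so the root lies in [-0.53125, -0.5]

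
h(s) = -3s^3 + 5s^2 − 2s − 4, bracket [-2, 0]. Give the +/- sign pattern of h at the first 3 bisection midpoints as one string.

+-+

midpoint -1: h = 6 > 0 → [-1, 0]
midpoint -0.5: h = -1.375 < 0 → [-1, -0.5]
midpoint -0.75: h = 1.578125 > 0 → [-0.75, -0.5]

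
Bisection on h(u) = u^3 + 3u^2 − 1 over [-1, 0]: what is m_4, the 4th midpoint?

h(-0.5) = -0.375 < 0, so the root lies in [-1, -0.5]
h(-0.75) = 0.265625 > 0, so the root lies in [-0.75, -0.5]
h(-0.625) = -0.072266 < 0, so the root lies in [-0.75, -0.625]
h(-0.6875) = 0.093 > 0, so the root lies in [-0.6875, -0.625]

-0.6875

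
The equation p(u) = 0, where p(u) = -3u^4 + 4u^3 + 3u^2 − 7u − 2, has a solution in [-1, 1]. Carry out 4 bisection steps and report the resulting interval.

m = 0, p(m) = -2 (−); new bracket [-1, 0]
m = -0.5, p(m) = 1.5625 (+); new bracket [-0.5, 0]
m = -0.25, p(m) = -0.136719 (−); new bracket [-0.5, -0.25]
m = -0.375, p(m) = 0.7766 (+); new bracket [-0.375, -0.25]

[-0.375, -0.25]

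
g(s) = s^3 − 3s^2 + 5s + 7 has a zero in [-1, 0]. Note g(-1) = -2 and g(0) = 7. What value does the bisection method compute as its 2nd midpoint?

-0.75

m = -0.5, g(m) = 3.625 (+); new bracket [-1, -0.5]
m = -0.75, g(m) = 1.140625 (+); new bracket [-1, -0.75]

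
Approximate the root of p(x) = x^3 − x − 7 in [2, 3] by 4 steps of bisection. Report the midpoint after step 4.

2.0625

x = 2.5 gives p = 6.125, positive; keep [2, 2.5]
x = 2.25 gives p = 2.140625, positive; keep [2, 2.25]
x = 2.125 gives p = 0.470703, positive; keep [2, 2.125]
x = 2.0625 gives p = -0.2888, negative; keep [2.0625, 2.125]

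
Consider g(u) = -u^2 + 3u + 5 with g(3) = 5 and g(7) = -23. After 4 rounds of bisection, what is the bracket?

[4, 4.25]

m = 5, g(m) = -5 (−); new bracket [3, 5]
m = 4, g(m) = 1 (+); new bracket [4, 5]
m = 4.5, g(m) = -1.75 (−); new bracket [4, 4.5]
m = 4.25, g(m) = -0.3125 (−); new bracket [4, 4.25]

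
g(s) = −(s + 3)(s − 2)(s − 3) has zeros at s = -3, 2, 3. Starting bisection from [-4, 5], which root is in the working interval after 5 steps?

-3

s = 0.5 gives g = -13.125, negative; keep [-4, 0.5]
s = -1.75 gives g = -22.265625, negative; keep [-4, -1.75]
s = -2.875 gives g = -3.580078, negative; keep [-4, -2.875]
s = -3.4375 gives g = 15.3142, positive; keep [-3.4375, -2.875]
s = -3.15625 gives g = 4.9599, positive; keep [-3.15625, -2.875]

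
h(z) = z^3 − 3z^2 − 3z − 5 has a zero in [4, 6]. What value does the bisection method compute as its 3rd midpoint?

m = 5, h(m) = 30 (+); new bracket [4, 5]
m = 4.5, h(m) = 11.875 (+); new bracket [4, 4.5]
m = 4.25, h(m) = 4.828125 (+); new bracket [4, 4.25]

4.25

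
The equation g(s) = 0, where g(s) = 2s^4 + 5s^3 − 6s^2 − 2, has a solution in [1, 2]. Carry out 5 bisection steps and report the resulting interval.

s = 1.5 gives g = 11.5, positive; keep [1, 1.5]
s = 1.25 gives g = 3.273438, positive; keep [1, 1.25]
s = 1.125 gives g = 0.729004, positive; keep [1, 1.125]
s = 1.0625 gives g = -0.2273, negative; keep [1.0625, 1.125]
s = 1.09375 gives g = 0.2267, positive; keep [1.0625, 1.09375]

[1.0625, 1.09375]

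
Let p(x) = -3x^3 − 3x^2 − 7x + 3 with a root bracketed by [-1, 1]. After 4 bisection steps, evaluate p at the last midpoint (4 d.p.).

-0.2051

p(0) = 3 > 0, so the root lies in [0, 1]
p(0.5) = -1.625 < 0, so the root lies in [0, 0.5]
p(0.25) = 1.015625 > 0, so the root lies in [0.25, 0.5]
p(0.375) = -0.2051 < 0, so the root lies in [0.25, 0.375]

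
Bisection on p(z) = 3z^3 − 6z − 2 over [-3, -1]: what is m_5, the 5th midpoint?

midpoint -2: p = -14 < 0 → [-2, -1]
midpoint -1.5: p = -3.125 < 0 → [-1.5, -1]
midpoint -1.25: p = -0.359375 < 0 → [-1.25, -1]
midpoint -1.125: p = 0.4785 > 0 → [-1.25, -1.125]
midpoint -1.1875: p = 0.1013 > 0 → [-1.25, -1.1875]

-1.1875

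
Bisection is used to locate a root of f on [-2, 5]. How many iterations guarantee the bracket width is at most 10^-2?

Width after n steps is 7/2^n. Need 2^n ≥ 7/10^-2 = 700.
2^9 = 512 < 700 ≤ 2^10 = 1024, so n = 10.

10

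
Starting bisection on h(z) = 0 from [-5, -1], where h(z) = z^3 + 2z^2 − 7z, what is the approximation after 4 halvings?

-3.75

m = -3, h(m) = 12 (+); new bracket [-5, -3]
m = -4, h(m) = -4 (−); new bracket [-4, -3]
m = -3.5, h(m) = 6.125 (+); new bracket [-4, -3.5]
m = -3.75, h(m) = 1.6406 (+); new bracket [-4, -3.75]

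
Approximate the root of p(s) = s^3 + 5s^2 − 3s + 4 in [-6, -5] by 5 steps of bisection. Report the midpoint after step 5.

s = -5.5 gives p = 5.375, positive; keep [-6, -5.5]
s = -5.75 gives p = -3.546875, negative; keep [-5.75, -5.5]
s = -5.625 gives p = 1.099609, positive; keep [-5.75, -5.625]
s = -5.6875 gives p = -1.1765, negative; keep [-5.6875, -5.625]
s = -5.65625 gives p = -0.0268, negative; keep [-5.65625, -5.625]

-5.65625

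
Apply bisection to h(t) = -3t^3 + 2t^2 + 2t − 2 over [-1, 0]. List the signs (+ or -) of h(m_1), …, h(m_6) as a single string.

---++-

midpoint -0.5: h = -2.125 < 0 → [-1, -0.5]
midpoint -0.75: h = -1.109375 < 0 → [-1, -0.75]
midpoint -0.875: h = -0.208984 < 0 → [-1, -0.875]
midpoint -0.9375: h = 0.3547 > 0 → [-0.9375, -0.875]
midpoint -0.90625: h = 0.063 > 0 → [-0.90625, -0.875]
midpoint -0.890625: h = -0.0755 < 0 → [-0.90625, -0.890625]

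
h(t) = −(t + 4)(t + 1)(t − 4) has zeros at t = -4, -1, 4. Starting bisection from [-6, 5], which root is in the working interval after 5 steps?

h(-0.5) = 7.875 > 0, so the root lies in [-0.5, 5]
h(2.25) = 35.546875 > 0, so the root lies in [2.25, 5]
h(3.625) = 13.224609 > 0, so the root lies in [3.625, 5]
h(4.3125) = -13.8 < 0, so the root lies in [3.625, 4.3125]
h(3.96875) = 1.2373 > 0, so the root lies in [3.96875, 4.3125]

4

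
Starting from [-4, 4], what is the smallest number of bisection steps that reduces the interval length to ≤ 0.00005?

Width after n steps is 8/2^n. Need 2^n ≥ 8/0.00005 = 160000.
2^17 = 131072 < 160000 ≤ 2^18 = 262144, so n = 18.

18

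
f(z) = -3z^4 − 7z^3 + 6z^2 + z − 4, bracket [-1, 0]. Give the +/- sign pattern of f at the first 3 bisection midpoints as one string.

-+-

z = -0.5 gives f = -2.3125, negative; keep [-1, -0.5]
z = -0.75 gives f = 0.628906, positive; keep [-0.75, -0.5]
z = -0.625 gives f = -1.030029, negative; keep [-0.75, -0.625]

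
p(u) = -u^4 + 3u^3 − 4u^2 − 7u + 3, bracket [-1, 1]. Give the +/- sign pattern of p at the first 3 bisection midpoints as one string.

u = 0 gives p = 3, positive; keep [0, 1]
u = 0.5 gives p = -1.1875, negative; keep [0, 0.5]
u = 0.25 gives p = 1.042969, positive; keep [0.25, 0.5]

+-+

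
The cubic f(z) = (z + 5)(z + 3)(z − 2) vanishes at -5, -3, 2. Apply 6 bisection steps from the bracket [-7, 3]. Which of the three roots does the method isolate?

2

f(-2) = -12 < 0, so the root lies in [-2, 3]
f(0.5) = -28.875 < 0, so the root lies in [0.5, 3]
f(1.75) = -8.015625 < 0, so the root lies in [1.75, 3]
f(2.375) = 14.8652 > 0, so the root lies in [1.75, 2.375]
f(2.0625) = 2.2346 > 0, so the root lies in [1.75, 2.0625]
f(1.90625) = -3.1766 < 0, so the root lies in [1.90625, 2.0625]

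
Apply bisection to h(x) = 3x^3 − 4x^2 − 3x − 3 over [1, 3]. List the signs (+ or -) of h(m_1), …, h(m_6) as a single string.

m = 2, h(m) = -1 (−); new bracket [2, 3]
m = 2.5, h(m) = 11.375 (+); new bracket [2, 2.5]
m = 2.25, h(m) = 4.171875 (+); new bracket [2, 2.25]
m = 2.125, h(m) = 1.3496 (+); new bracket [2, 2.125]
m = 2.0625, h(m) = 0.1179 (+); new bracket [2, 2.0625]
m = 2.03125, h(m) = -0.455 (−); new bracket [2.03125, 2.0625]

-++++-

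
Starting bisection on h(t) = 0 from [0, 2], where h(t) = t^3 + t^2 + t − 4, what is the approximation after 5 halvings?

h(1) = -1 < 0, so the root lies in [1, 2]
h(1.5) = 3.125 > 0, so the root lies in [1, 1.5]
h(1.25) = 0.765625 > 0, so the root lies in [1, 1.25]
h(1.125) = -0.1855 < 0, so the root lies in [1.125, 1.25]
h(1.1875) = 0.2722 > 0, so the root lies in [1.125, 1.1875]

1.1875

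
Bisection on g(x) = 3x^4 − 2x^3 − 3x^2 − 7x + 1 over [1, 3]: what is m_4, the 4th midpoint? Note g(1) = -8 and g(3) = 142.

1.875

midpoint 2: g = 7 > 0 → [1, 2]
midpoint 1.5: g = -7.8125 < 0 → [1.5, 2]
midpoint 1.75: g = -3.019531 < 0 → [1.75, 2]
midpoint 1.875: g = 1.2234 > 0 → [1.75, 1.875]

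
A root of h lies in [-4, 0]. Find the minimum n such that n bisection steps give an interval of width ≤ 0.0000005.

23

Width after n steps is 4/2^n. Need 2^n ≥ 4/0.0000005 = 8000000.
2^22 = 4194304 < 8000000 ≤ 2^23 = 8388608, so n = 23.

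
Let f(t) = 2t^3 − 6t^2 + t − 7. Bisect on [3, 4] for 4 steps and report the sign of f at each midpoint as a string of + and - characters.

++--

m = 3.5, f(m) = 8.75 (+); new bracket [3, 3.5]
m = 3.25, f(m) = 1.53125 (+); new bracket [3, 3.25]
m = 3.125, f(m) = -1.433594 (−); new bracket [3.125, 3.25]
m = 3.1875, f(m) = -0.0024 (−); new bracket [3.1875, 3.25]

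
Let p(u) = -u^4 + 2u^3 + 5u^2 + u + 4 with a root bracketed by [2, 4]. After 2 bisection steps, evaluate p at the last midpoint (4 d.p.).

midpoint 3: p = 25 > 0 → [3, 4]
midpoint 3.5: p = 4.4375 > 0 → [3.5, 4]

4.4375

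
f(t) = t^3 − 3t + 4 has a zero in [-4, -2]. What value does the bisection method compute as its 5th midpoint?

-2.1875

midpoint -3: f = -14 < 0 → [-3, -2]
midpoint -2.5: f = -4.125 < 0 → [-2.5, -2]
midpoint -2.25: f = -0.640625 < 0 → [-2.25, -2]
midpoint -2.125: f = 0.7793 > 0 → [-2.25, -2.125]
midpoint -2.1875: f = 0.095 > 0 → [-2.25, -2.1875]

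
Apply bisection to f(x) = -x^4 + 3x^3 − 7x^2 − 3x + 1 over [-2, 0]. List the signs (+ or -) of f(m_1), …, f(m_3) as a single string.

-+-

x = -1 gives f = -7, negative; keep [-1, 0]
x = -0.5 gives f = 0.3125, positive; keep [-1, -0.5]
x = -0.75 gives f = -2.269531, negative; keep [-0.75, -0.5]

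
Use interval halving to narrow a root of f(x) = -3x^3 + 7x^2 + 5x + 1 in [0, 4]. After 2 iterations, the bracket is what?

[2, 3]

x = 2 gives f = 15, positive; keep [2, 4]
x = 3 gives f = -2, negative; keep [2, 3]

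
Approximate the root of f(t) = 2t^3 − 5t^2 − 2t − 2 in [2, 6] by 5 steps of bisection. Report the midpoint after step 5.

2.875

t = 4 gives f = 38, positive; keep [2, 4]
t = 3 gives f = 1, positive; keep [2, 3]
t = 2.5 gives f = -7, negative; keep [2.5, 3]
t = 2.75 gives f = -3.7188, negative; keep [2.75, 3]
t = 2.875 gives f = -1.5508, negative; keep [2.875, 3]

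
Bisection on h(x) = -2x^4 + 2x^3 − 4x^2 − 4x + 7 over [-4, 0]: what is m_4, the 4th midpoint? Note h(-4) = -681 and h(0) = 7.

m = -2, h(m) = -49 (−); new bracket [-2, 0]
m = -1, h(m) = 3 (+); new bracket [-2, -1]
m = -1.5, h(m) = -12.875 (−); new bracket [-1.5, -1]
m = -1.25, h(m) = -3.0391 (−); new bracket [-1.25, -1]

-1.25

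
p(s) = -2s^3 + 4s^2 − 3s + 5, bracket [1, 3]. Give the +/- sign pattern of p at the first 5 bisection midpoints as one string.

p(2) = -1 < 0, so the root lies in [1, 2]
p(1.5) = 2.75 > 0, so the root lies in [1.5, 2]
p(1.75) = 1.28125 > 0, so the root lies in [1.75, 2]
p(1.875) = 0.2539 > 0, so the root lies in [1.875, 2]
p(1.9375) = -0.3433 < 0, so the root lies in [1.875, 1.9375]

-+++-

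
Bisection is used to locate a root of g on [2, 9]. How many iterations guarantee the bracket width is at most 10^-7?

27

Width after n steps is 7/2^n. Need 2^n ≥ 7/10^-7 = 70000000.
2^26 = 67108864 < 70000000 ≤ 2^27 = 134217728, so n = 27.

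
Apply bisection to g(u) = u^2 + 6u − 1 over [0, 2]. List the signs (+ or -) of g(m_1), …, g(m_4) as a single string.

+++-

u = 1 gives g = 6, positive; keep [0, 1]
u = 0.5 gives g = 2.25, positive; keep [0, 0.5]
u = 0.25 gives g = 0.5625, positive; keep [0, 0.25]
u = 0.125 gives g = -0.2344, negative; keep [0.125, 0.25]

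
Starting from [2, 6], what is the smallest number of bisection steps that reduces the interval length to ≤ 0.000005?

Width after n steps is 4/2^n. Need 2^n ≥ 4/0.000005 = 800000.
2^19 = 524288 < 800000 ≤ 2^20 = 1048576, so n = 20.

20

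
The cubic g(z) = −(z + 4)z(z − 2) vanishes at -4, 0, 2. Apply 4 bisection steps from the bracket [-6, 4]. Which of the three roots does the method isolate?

-4

m = -1, g(m) = -9 (−); new bracket [-6, -1]
m = -3.5, g(m) = -9.625 (−); new bracket [-6, -3.5]
m = -4.75, g(m) = 24.046875 (+); new bracket [-4.75, -3.5]
m = -4.125, g(m) = 3.1582 (+); new bracket [-4.125, -3.5]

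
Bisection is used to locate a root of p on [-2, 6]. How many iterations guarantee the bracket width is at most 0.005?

Width after n steps is 8/2^n. Need 2^n ≥ 8/0.005 = 1600.
2^10 = 1024 < 1600 ≤ 2^11 = 2048, so n = 11.

11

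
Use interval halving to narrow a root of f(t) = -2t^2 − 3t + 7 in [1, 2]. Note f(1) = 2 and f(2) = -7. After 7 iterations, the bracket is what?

m = 1.5, f(m) = -2 (−); new bracket [1, 1.5]
m = 1.25, f(m) = 0.125 (+); new bracket [1.25, 1.5]
m = 1.375, f(m) = -0.90625 (−); new bracket [1.25, 1.375]
m = 1.3125, f(m) = -0.3828 (−); new bracket [1.25, 1.3125]
m = 1.28125, f(m) = -0.127 (−); new bracket [1.25, 1.28125]
m = 1.265625, f(m) = -0.0005 (−); new bracket [1.25, 1.265625]
m = 1.2578125, f(m) = 0.0624 (+); new bracket [1.2578125, 1.265625]

[1.2578125, 1.265625]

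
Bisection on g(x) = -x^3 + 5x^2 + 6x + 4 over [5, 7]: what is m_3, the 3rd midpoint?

6.25

x = 6 gives g = 4, positive; keep [6, 7]
x = 6.5 gives g = -20.375, negative; keep [6, 6.5]
x = 6.25 gives g = -7.328125, negative; keep [6, 6.25]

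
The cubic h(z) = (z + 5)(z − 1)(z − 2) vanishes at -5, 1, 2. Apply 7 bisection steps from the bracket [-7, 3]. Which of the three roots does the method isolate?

-5

z = -2 gives h = 36, positive; keep [-7, -2]
z = -4.5 gives h = 17.875, positive; keep [-7, -4.5]
z = -5.75 gives h = -39.234375, negative; keep [-5.75, -4.5]
z = -5.125 gives h = -5.4551, negative; keep [-5.125, -4.5]
z = -4.8125 gives h = 7.4246, positive; keep [-5.125, -4.8125]
z = -4.96875 gives h = 1.2998, positive; keep [-5.125, -4.96875]
z = -5.046875 gives h = -1.9974, negative; keep [-5.046875, -4.96875]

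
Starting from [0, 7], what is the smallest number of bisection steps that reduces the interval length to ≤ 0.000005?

21

Width after n steps is 7/2^n. Need 2^n ≥ 7/0.000005 = 1400000.
2^20 = 1048576 < 1400000 ≤ 2^21 = 2097152, so n = 21.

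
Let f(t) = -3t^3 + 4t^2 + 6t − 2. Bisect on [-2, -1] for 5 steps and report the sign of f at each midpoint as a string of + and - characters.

+++-+

m = -1.5, f(m) = 8.125 (+); new bracket [-1.5, -1]
m = -1.25, f(m) = 2.609375 (+); new bracket [-1.25, -1]
m = -1.125, f(m) = 0.583984 (+); new bracket [-1.125, -1]
m = -1.0625, f(m) = -0.261 (−); new bracket [-1.125, -1.0625]
m = -1.09375, f(m) = 0.148 (+); new bracket [-1.09375, -1.0625]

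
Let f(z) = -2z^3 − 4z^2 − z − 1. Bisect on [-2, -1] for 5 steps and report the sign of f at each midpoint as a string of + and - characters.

m = -1.5, f(m) = -1.75 (−); new bracket [-2, -1.5]
m = -1.75, f(m) = -0.78125 (−); new bracket [-2, -1.75]
m = -1.875, f(m) = -0.003906 (−); new bracket [-2, -1.875]
m = -1.9375, f(m) = 0.4683 (+); new bracket [-1.9375, -1.875]
m = -1.90625, f(m) = 0.2249 (+); new bracket [-1.90625, -1.875]

---++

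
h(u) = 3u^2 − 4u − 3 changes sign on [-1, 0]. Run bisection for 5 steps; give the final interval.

[-0.5625, -0.53125]

midpoint -0.5: h = -0.25 < 0 → [-1, -0.5]
midpoint -0.75: h = 1.6875 > 0 → [-0.75, -0.5]
midpoint -0.625: h = 0.671875 > 0 → [-0.625, -0.5]
midpoint -0.5625: h = 0.1992 > 0 → [-0.5625, -0.5]
midpoint -0.53125: h = -0.0283 < 0 → [-0.5625, -0.53125]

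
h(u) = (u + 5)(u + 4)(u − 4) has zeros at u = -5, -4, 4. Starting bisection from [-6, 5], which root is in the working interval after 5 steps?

4

midpoint -0.5: h = -70.875 < 0 → [-0.5, 5]
midpoint 2.25: h = -79.296875 < 0 → [2.25, 5]
midpoint 3.625: h = -24.662109 < 0 → [3.625, 5]
midpoint 4.3125: h = 24.1907 > 0 → [3.625, 4.3125]
midpoint 3.96875: h = -2.2334 < 0 → [3.96875, 4.3125]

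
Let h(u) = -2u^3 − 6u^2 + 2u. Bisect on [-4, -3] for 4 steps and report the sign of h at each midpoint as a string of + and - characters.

+-++

m = -3.5, h(m) = 5.25 (+); new bracket [-3.5, -3]
m = -3.25, h(m) = -1.21875 (−); new bracket [-3.5, -3.25]
m = -3.375, h(m) = 1.792969 (+); new bracket [-3.375, -3.25]
m = -3.3125, h(m) = 0.2329 (+); new bracket [-3.3125, -3.25]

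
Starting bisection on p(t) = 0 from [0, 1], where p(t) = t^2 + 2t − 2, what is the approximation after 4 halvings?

midpoint 0.5: p = -0.75 < 0 → [0.5, 1]
midpoint 0.75: p = 0.0625 > 0 → [0.5, 0.75]
midpoint 0.625: p = -0.359375 < 0 → [0.625, 0.75]
midpoint 0.6875: p = -0.1523 < 0 → [0.6875, 0.75]

0.6875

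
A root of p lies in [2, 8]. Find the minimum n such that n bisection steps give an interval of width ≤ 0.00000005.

27

Width after n steps is 6/2^n. Need 2^n ≥ 6/0.00000005 = 120000000.
2^26 = 67108864 < 120000000 ≤ 2^27 = 134217728, so n = 27.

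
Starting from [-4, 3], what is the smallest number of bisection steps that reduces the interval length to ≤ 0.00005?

Width after n steps is 7/2^n. Need 2^n ≥ 7/0.00005 = 140000.
2^17 = 131072 < 140000 ≤ 2^18 = 262144, so n = 18.

18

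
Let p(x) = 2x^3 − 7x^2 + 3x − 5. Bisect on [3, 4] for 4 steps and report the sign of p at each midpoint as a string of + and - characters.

+-++

x = 3.5 gives p = 5.5, positive; keep [3, 3.5]
x = 3.25 gives p = -0.53125, negative; keep [3.25, 3.5]
x = 3.375 gives p = 2.277344, positive; keep [3.25, 3.375]
x = 3.3125 gives p = 0.8228, positive; keep [3.25, 3.3125]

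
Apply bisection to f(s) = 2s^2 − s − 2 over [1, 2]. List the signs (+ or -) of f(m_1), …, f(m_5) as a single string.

f(1.5) = 1 > 0, so the root lies in [1, 1.5]
f(1.25) = -0.125 < 0, so the root lies in [1.25, 1.5]
f(1.375) = 0.40625 > 0, so the root lies in [1.25, 1.375]
f(1.3125) = 0.1328 > 0, so the root lies in [1.25, 1.3125]
f(1.28125) = 0.002 > 0, so the root lies in [1.25, 1.28125]

+-+++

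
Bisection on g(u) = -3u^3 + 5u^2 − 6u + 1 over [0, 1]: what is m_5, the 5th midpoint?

0.21875

midpoint 0.5: g = -1.125 < 0 → [0, 0.5]
midpoint 0.25: g = -0.234375 < 0 → [0, 0.25]
midpoint 0.125: g = 0.322266 > 0 → [0.125, 0.25]
midpoint 0.1875: g = 0.031 > 0 → [0.1875, 0.25]
midpoint 0.21875: g = -0.1046 < 0 → [0.1875, 0.21875]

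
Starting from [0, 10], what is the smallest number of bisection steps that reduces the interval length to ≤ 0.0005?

15

Width after n steps is 10/2^n. Need 2^n ≥ 10/0.0005 = 20000.
2^14 = 16384 < 20000 ≤ 2^15 = 32768, so n = 15.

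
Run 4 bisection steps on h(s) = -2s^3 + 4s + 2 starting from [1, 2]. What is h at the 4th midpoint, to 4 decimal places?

0.6206

s = 1.5 gives h = 1.25, positive; keep [1.5, 2]
s = 1.75 gives h = -1.71875, negative; keep [1.5, 1.75]
s = 1.625 gives h = -0.082031, negative; keep [1.5, 1.625]
s = 1.5625 gives h = 0.6206, positive; keep [1.5625, 1.625]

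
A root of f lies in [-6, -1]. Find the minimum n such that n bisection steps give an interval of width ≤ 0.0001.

16

Width after n steps is 5/2^n. Need 2^n ≥ 5/0.0001 = 50000.
2^15 = 32768 < 50000 ≤ 2^16 = 65536, so n = 16.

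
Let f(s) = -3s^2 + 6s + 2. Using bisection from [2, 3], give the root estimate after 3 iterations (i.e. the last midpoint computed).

s = 2.5 gives f = -1.75, negative; keep [2, 2.5]
s = 2.25 gives f = 0.3125, positive; keep [2.25, 2.5]
s = 2.375 gives f = -0.671875, negative; keep [2.25, 2.375]

2.375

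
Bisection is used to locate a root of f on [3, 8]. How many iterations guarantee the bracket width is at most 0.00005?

Width after n steps is 5/2^n. Need 2^n ≥ 5/0.00005 = 100000.
2^16 = 65536 < 100000 ≤ 2^17 = 131072, so n = 17.

17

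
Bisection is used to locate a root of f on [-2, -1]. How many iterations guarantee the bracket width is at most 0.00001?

Width after n steps is 1/2^n. Need 2^n ≥ 1/0.00001 = 100000.
2^16 = 65536 < 100000 ≤ 2^17 = 131072, so n = 17.

17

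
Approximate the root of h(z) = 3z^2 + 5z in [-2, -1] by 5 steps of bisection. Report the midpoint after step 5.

m = -1.5, h(m) = -0.75 (−); new bracket [-2, -1.5]
m = -1.75, h(m) = 0.4375 (+); new bracket [-1.75, -1.5]
m = -1.625, h(m) = -0.203125 (−); new bracket [-1.75, -1.625]
m = -1.6875, h(m) = 0.1055 (+); new bracket [-1.6875, -1.625]
m = -1.65625, h(m) = -0.0518 (−); new bracket [-1.6875, -1.65625]

-1.65625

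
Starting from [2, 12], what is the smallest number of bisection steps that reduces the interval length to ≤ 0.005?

11

Width after n steps is 10/2^n. Need 2^n ≥ 10/0.005 = 2000.
2^10 = 1024 < 2000 ≤ 2^11 = 2048, so n = 11.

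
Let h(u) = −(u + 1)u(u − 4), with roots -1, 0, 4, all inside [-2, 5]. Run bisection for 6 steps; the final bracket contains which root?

h(1.5) = 9.375 > 0, so the root lies in [1.5, 5]
h(3.25) = 10.359375 > 0, so the root lies in [3.25, 5]
h(4.125) = -2.642578 < 0, so the root lies in [3.25, 4.125]
h(3.6875) = 5.4016 > 0, so the root lies in [3.6875, 4.125]
h(3.90625) = 1.7967 > 0, so the root lies in [3.90625, 4.125]
h(4.015625) = -0.3147 < 0, so the root lies in [3.90625, 4.015625]

4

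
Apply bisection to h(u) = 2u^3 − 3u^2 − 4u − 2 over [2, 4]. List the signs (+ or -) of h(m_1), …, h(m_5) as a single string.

h(3) = 13 > 0, so the root lies in [2, 3]
h(2.5) = 0.5 > 0, so the root lies in [2, 2.5]
h(2.25) = -3.40625 < 0, so the root lies in [2.25, 2.5]
h(2.375) = -1.6289 < 0, so the root lies in [2.375, 2.5]
h(2.4375) = -0.6099 < 0, so the root lies in [2.4375, 2.5]

++---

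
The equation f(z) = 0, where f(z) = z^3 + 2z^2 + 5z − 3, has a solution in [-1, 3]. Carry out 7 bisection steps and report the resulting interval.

midpoint 1: f = 5 > 0 → [-1, 1]
midpoint 0: f = -3 < 0 → [0, 1]
midpoint 0.5: f = 0.125 > 0 → [0, 0.5]
midpoint 0.25: f = -1.6094 < 0 → [0.25, 0.5]
midpoint 0.375: f = -0.791 < 0 → [0.375, 0.5]
midpoint 0.4375: f = -0.3459 < 0 → [0.4375, 0.5]
midpoint 0.46875: f = -0.1138 < 0 → [0.46875, 0.5]

[0.46875, 0.5]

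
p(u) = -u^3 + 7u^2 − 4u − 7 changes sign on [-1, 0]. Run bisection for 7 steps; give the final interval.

[-0.734375, -0.7265625]

p(-0.5) = -3.125 < 0, so the root lies in [-1, -0.5]
p(-0.75) = 0.359375 > 0, so the root lies in [-0.75, -0.5]
p(-0.625) = -1.521484 < 0, so the root lies in [-0.75, -0.625]
p(-0.6875) = -0.6165 < 0, so the root lies in [-0.75, -0.6875]
p(-0.71875) = -0.1375 < 0, so the root lies in [-0.75, -0.71875]
p(-0.734375) = 0.1087 > 0, so the root lies in [-0.734375, -0.71875]
p(-0.7265625) = -0.015 < 0, so the root lies in [-0.734375, -0.7265625]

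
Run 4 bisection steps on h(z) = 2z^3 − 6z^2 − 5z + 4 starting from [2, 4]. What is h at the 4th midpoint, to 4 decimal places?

2.3008

m = 3, h(m) = -11 (−); new bracket [3, 4]
m = 3.5, h(m) = -1.25 (−); new bracket [3.5, 4]
m = 3.75, h(m) = 6.34375 (+); new bracket [3.5, 3.75]
m = 3.625, h(m) = 2.3008 (+); new bracket [3.5, 3.625]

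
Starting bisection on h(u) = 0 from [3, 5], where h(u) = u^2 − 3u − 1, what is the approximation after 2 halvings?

u = 4 gives h = 3, positive; keep [3, 4]
u = 3.5 gives h = 0.75, positive; keep [3, 3.5]

3.5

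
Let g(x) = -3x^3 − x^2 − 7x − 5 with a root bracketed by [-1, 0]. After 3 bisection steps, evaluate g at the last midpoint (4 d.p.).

m = -0.5, g(m) = -1.375 (−); new bracket [-1, -0.5]
m = -0.75, g(m) = 0.953125 (+); new bracket [-0.75, -0.5]
m = -0.625, g(m) = -0.283203 (−); new bracket [-0.75, -0.625]

-0.2832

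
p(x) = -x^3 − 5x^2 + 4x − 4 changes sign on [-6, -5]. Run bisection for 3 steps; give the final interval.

[-5.875, -5.75]

x = -5.5 gives p = -10.875, negative; keep [-6, -5.5]
x = -5.75 gives p = -2.203125, negative; keep [-6, -5.75]
x = -5.875 gives p = 2.701172, positive; keep [-5.875, -5.75]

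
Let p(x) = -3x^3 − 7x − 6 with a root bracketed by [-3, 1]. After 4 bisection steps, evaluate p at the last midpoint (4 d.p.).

midpoint -1: p = 4 > 0 → [-1, 1]
midpoint 0: p = -6 < 0 → [-1, 0]
midpoint -0.5: p = -2.125 < 0 → [-1, -0.5]
midpoint -0.75: p = 0.5156 > 0 → [-0.75, -0.5]

0.5156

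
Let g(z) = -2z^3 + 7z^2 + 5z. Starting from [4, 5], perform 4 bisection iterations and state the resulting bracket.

[4.0625, 4.125]

g(4.5) = -18 < 0, so the root lies in [4, 4.5]
g(4.25) = -5.84375 < 0, so the root lies in [4, 4.25]
g(4.125) = -0.644531 < 0, so the root lies in [4, 4.125]
g(4.0625) = 1.7456 > 0, so the root lies in [4.0625, 4.125]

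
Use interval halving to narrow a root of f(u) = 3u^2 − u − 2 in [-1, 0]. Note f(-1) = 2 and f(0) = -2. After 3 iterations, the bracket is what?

f(-0.5) = -0.75 < 0, so the root lies in [-1, -0.5]
f(-0.75) = 0.4375 > 0, so the root lies in [-0.75, -0.5]
f(-0.625) = -0.203125 < 0, so the root lies in [-0.75, -0.625]

[-0.75, -0.625]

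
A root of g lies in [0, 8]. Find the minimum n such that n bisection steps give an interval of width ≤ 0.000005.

Width after n steps is 8/2^n. Need 2^n ≥ 8/0.000005 = 1600000.
2^20 = 1048576 < 1600000 ≤ 2^21 = 2097152, so n = 21.

21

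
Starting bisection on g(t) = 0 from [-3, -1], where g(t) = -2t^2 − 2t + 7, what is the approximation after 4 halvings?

-2.375

midpoint -2: g = 3 > 0 → [-3, -2]
midpoint -2.5: g = -0.5 < 0 → [-2.5, -2]
midpoint -2.25: g = 1.375 > 0 → [-2.5, -2.25]
midpoint -2.375: g = 0.4688 > 0 → [-2.5, -2.375]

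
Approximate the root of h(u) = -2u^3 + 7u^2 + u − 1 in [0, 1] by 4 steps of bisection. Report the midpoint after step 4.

0.3125

midpoint 0.5: h = 1 > 0 → [0, 0.5]
midpoint 0.25: h = -0.34375 < 0 → [0.25, 0.5]
midpoint 0.375: h = 0.253906 > 0 → [0.25, 0.375]
midpoint 0.3125: h = -0.0649 < 0 → [0.3125, 0.375]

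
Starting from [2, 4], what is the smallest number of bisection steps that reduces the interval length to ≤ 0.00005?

16

Width after n steps is 2/2^n. Need 2^n ≥ 2/0.00005 = 40000.
2^15 = 32768 < 40000 ≤ 2^16 = 65536, so n = 16.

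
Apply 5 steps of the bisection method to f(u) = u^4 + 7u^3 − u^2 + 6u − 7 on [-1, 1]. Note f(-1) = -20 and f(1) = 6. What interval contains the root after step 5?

m = 0, f(m) = -7 (−); new bracket [0, 1]
m = 0.5, f(m) = -3.3125 (−); new bracket [0.5, 1]
m = 0.75, f(m) = 0.207031 (+); new bracket [0.5, 0.75]
m = 0.625, f(m) = -1.7791 (−); new bracket [0.625, 0.75]
m = 0.6875, f(m) = -0.8496 (−); new bracket [0.6875, 0.75]

[0.6875, 0.75]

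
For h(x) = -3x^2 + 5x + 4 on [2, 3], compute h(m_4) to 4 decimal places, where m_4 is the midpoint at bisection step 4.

-0.4805

midpoint 2.5: h = -2.25 < 0 → [2, 2.5]
midpoint 2.25: h = 0.0625 > 0 → [2.25, 2.5]
midpoint 2.375: h = -1.046875 < 0 → [2.25, 2.375]
midpoint 2.3125: h = -0.4805 < 0 → [2.25, 2.3125]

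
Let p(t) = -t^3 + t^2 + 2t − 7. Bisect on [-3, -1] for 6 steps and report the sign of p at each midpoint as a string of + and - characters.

midpoint -2: p = 1 > 0 → [-2, -1]
midpoint -1.5: p = -4.375 < 0 → [-2, -1.5]
midpoint -1.75: p = -2.078125 < 0 → [-2, -1.75]
midpoint -1.875: p = -0.6426 < 0 → [-2, -1.875]
midpoint -1.9375: p = 0.1521 > 0 → [-1.9375, -1.875]
midpoint -1.90625: p = -0.2518 < 0 → [-1.9375, -1.90625]

+---+-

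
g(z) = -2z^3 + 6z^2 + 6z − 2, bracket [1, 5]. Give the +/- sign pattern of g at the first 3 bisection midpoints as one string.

+-+

g(3) = 16 > 0, so the root lies in [3, 5]
g(4) = -10 < 0, so the root lies in [3, 4]
g(3.5) = 6.75 > 0, so the root lies in [3.5, 4]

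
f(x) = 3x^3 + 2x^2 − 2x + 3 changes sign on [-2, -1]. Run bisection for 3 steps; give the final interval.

midpoint -1.5: f = 0.375 > 0 → [-2, -1.5]
midpoint -1.75: f = -3.453125 < 0 → [-1.75, -1.5]
midpoint -1.625: f = -1.341797 < 0 → [-1.625, -1.5]

[-1.625, -1.5]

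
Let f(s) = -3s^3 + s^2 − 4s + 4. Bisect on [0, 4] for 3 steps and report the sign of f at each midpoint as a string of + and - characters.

f(2) = -24 < 0, so the root lies in [0, 2]
f(1) = -2 < 0, so the root lies in [0, 1]
f(0.5) = 1.875 > 0, so the root lies in [0.5, 1]

--+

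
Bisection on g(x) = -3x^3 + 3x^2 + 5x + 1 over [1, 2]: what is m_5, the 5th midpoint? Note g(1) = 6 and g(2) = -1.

g(1.5) = 5.125 > 0, so the root lies in [1.5, 2]
g(1.75) = 2.859375 > 0, so the root lies in [1.75, 2]
g(1.875) = 1.146484 > 0, so the root lies in [1.875, 2]
g(1.9375) = 0.1296 > 0, so the root lies in [1.9375, 2]
g(1.96875) = -0.4208 < 0, so the root lies in [1.9375, 1.96875]

1.96875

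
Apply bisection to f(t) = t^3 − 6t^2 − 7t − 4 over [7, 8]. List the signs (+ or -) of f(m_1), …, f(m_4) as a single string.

midpoint 7.5: f = 27.875 > 0 → [7, 7.5]
midpoint 7.25: f = 10.953125 > 0 → [7, 7.25]
midpoint 7.125: f = 3.236328 > 0 → [7, 7.125]
midpoint 7.0625: f = -0.4412 < 0 → [7.0625, 7.125]

+++-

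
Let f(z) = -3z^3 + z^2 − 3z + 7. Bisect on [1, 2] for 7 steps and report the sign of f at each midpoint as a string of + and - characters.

m = 1.5, f(m) = -5.375 (−); new bracket [1, 1.5]
m = 1.25, f(m) = -1.046875 (−); new bracket [1, 1.25]
m = 1.125, f(m) = 0.619141 (+); new bracket [1.125, 1.25]
m = 1.1875, f(m) = -0.176 (−); new bracket [1.125, 1.1875]
m = 1.15625, f(m) = 0.2307 (+); new bracket [1.15625, 1.1875]
m = 1.171875, f(m) = 0.0297 (+); new bracket [1.171875, 1.1875]
m = 1.1796875, f(m) = -0.0726 (−); new bracket [1.171875, 1.1796875]

--+-++-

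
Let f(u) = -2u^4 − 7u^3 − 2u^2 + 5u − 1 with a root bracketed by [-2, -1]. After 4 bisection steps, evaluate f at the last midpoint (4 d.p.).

f(-1.5) = 0.5 > 0, so the root lies in [-1.5, -1]
f(-1.25) = -1.585938 < 0, so the root lies in [-1.5, -1.25]
f(-1.375) = -0.60791 < 0, so the root lies in [-1.5, -1.375]
f(-1.4375) = -0.0672 < 0, so the root lies in [-1.5, -1.4375]

-0.0672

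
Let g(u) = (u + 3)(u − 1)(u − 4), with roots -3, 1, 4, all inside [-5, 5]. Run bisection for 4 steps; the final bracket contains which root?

g(0) = 12 > 0, so the root lies in [-5, 0]
g(-2.5) = 11.375 > 0, so the root lies in [-5, -2.5]
g(-3.75) = -27.609375 < 0, so the root lies in [-3.75, -2.5]
g(-3.125) = -3.6738 < 0, so the root lies in [-3.125, -2.5]

-3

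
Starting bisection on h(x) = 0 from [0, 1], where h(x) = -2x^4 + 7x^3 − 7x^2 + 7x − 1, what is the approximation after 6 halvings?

x = 0.5 gives h = 1.5, positive; keep [0, 0.5]
x = 0.25 gives h = 0.414062, positive; keep [0, 0.25]
x = 0.125 gives h = -0.221191, negative; keep [0.125, 0.25]
x = 0.1875 gives h = 0.1101, positive; keep [0.125, 0.1875]
x = 0.15625 gives h = -0.0516, negative; keep [0.15625, 0.1875]
x = 0.171875 gives h = 0.0301, positive; keep [0.15625, 0.171875]

0.171875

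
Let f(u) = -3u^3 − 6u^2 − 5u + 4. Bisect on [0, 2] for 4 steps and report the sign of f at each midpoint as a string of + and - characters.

midpoint 1: f = -10 < 0 → [0, 1]
midpoint 0.5: f = -0.375 < 0 → [0, 0.5]
midpoint 0.25: f = 2.328125 > 0 → [0.25, 0.5]
midpoint 0.375: f = 1.123 > 0 → [0.375, 0.5]

--++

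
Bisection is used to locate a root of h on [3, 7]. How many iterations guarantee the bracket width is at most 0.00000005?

27

Width after n steps is 4/2^n. Need 2^n ≥ 4/0.00000005 = 80000000.
2^26 = 67108864 < 80000000 ≤ 2^27 = 134217728, so n = 27.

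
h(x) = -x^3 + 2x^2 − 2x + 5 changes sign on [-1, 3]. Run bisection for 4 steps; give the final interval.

midpoint 1: h = 4 > 0 → [1, 3]
midpoint 2: h = 1 > 0 → [2, 3]
midpoint 2.5: h = -3.125 < 0 → [2, 2.5]
midpoint 2.25: h = -0.7656 < 0 → [2, 2.25]

[2, 2.25]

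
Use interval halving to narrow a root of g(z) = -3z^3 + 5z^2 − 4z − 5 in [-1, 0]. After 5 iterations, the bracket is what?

z = -0.5 gives g = -1.375, negative; keep [-1, -0.5]
z = -0.75 gives g = 2.078125, positive; keep [-0.75, -0.5]
z = -0.625 gives g = 0.185547, positive; keep [-0.625, -0.5]
z = -0.5625 gives g = -0.634, negative; keep [-0.625, -0.5625]
z = -0.59375 gives g = -0.2343, negative; keep [-0.625, -0.59375]

[-0.625, -0.59375]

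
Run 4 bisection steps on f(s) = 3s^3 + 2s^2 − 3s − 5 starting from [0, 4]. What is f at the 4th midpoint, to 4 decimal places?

s = 2 gives f = 21, positive; keep [0, 2]
s = 1 gives f = -3, negative; keep [1, 2]
s = 1.5 gives f = 5.125, positive; keep [1, 1.5]
s = 1.25 gives f = 0.2344, positive; keep [1, 1.25]

0.2344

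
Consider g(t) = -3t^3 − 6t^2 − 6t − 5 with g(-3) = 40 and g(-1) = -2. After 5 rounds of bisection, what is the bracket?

[-1.4375, -1.375]

t = -2 gives g = 7, positive; keep [-2, -1]
t = -1.5 gives g = 0.625, positive; keep [-1.5, -1]
t = -1.25 gives g = -1.015625, negative; keep [-1.5, -1.25]
t = -1.375 gives g = -0.2949, negative; keep [-1.5, -1.375]
t = -1.4375 gives g = 0.1379, positive; keep [-1.4375, -1.375]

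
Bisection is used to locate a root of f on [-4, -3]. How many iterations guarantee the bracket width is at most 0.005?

8

Width after n steps is 1/2^n. Need 2^n ≥ 1/0.005 = 200.
2^7 = 128 < 200 ≤ 2^8 = 256, so n = 8.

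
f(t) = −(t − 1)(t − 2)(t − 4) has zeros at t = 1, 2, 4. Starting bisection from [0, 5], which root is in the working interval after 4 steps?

t = 2.5 gives f = 1.125, positive; keep [2.5, 5]
t = 3.75 gives f = 1.203125, positive; keep [3.75, 5]
t = 4.375 gives f = -3.005859, negative; keep [3.75, 4.375]
t = 4.0625 gives f = -0.3948, negative; keep [3.75, 4.0625]

4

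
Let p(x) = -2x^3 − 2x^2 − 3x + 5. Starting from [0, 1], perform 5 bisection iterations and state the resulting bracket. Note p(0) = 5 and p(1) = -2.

x = 0.5 gives p = 2.75, positive; keep [0.5, 1]
x = 0.75 gives p = 0.78125, positive; keep [0.75, 1]
x = 0.875 gives p = -0.496094, negative; keep [0.75, 0.875]
x = 0.8125 gives p = 0.1694, positive; keep [0.8125, 0.875]
x = 0.84375 gives p = -0.1564, negative; keep [0.8125, 0.84375]

[0.8125, 0.84375]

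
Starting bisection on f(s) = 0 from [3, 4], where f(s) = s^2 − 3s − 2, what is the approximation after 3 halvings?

3.625

midpoint 3.5: f = -0.25 < 0 → [3.5, 4]
midpoint 3.75: f = 0.8125 > 0 → [3.5, 3.75]
midpoint 3.625: f = 0.265625 > 0 → [3.5, 3.625]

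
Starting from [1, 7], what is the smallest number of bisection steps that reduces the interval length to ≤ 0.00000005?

27

Width after n steps is 6/2^n. Need 2^n ≥ 6/0.00000005 = 120000000.
2^26 = 67108864 < 120000000 ≤ 2^27 = 134217728, so n = 27.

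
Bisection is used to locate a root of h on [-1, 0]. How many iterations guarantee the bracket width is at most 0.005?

8

Width after n steps is 1/2^n. Need 2^n ≥ 1/0.005 = 200.
2^7 = 128 < 200 ≤ 2^8 = 256, so n = 8.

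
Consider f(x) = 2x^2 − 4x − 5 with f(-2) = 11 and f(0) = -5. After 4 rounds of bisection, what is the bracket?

midpoint -1: f = 1 > 0 → [-1, 0]
midpoint -0.5: f = -2.5 < 0 → [-1, -0.5]
midpoint -0.75: f = -0.875 < 0 → [-1, -0.75]
midpoint -0.875: f = 0.0312 > 0 → [-0.875, -0.75]

[-0.875, -0.75]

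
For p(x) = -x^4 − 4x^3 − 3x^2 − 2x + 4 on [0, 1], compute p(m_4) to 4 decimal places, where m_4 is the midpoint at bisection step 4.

midpoint 0.5: p = 1.6875 > 0 → [0.5, 1]
midpoint 0.75: p = -1.191406 < 0 → [0.5, 0.75]
midpoint 0.625: p = 0.448975 > 0 → [0.625, 0.75]
midpoint 0.6875: p = -0.3162 < 0 → [0.625, 0.6875]

-0.3162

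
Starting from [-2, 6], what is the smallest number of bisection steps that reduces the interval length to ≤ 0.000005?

21

Width after n steps is 8/2^n. Need 2^n ≥ 8/0.000005 = 1600000.
2^20 = 1048576 < 1600000 ≤ 2^21 = 2097152, so n = 21.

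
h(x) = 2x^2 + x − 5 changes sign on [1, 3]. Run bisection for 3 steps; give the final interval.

x = 2 gives h = 5, positive; keep [1, 2]
x = 1.5 gives h = 1, positive; keep [1, 1.5]
x = 1.25 gives h = -0.625, negative; keep [1.25, 1.5]

[1.25, 1.5]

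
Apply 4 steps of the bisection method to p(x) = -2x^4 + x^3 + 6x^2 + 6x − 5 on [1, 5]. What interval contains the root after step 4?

[2, 2.25]

p(3) = -68 < 0, so the root lies in [1, 3]
p(2) = 7 > 0, so the root lies in [2, 3]
p(2.5) = -15 < 0, so the root lies in [2, 2.5]
p(2.25) = -0.9922 < 0, so the root lies in [2, 2.25]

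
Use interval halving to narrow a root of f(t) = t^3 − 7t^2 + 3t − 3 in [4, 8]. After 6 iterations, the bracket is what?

midpoint 6: f = -21 < 0 → [6, 8]
midpoint 7: f = 18 > 0 → [6, 7]
midpoint 6.5: f = -4.625 < 0 → [6.5, 7]
midpoint 6.75: f = 5.8594 > 0 → [6.5, 6.75]
midpoint 6.625: f = 0.416 > 0 → [6.5, 6.625]
midpoint 6.5625: f = -2.1541 < 0 → [6.5625, 6.625]

[6.5625, 6.625]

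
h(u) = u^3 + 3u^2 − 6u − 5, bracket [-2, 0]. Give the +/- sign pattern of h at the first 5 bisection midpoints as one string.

u = -1 gives h = 3, positive; keep [-1, 0]
u = -0.5 gives h = -1.375, negative; keep [-1, -0.5]
u = -0.75 gives h = 0.765625, positive; keep [-0.75, -0.5]
u = -0.625 gives h = -0.3223, negative; keep [-0.75, -0.625]
u = -0.6875 gives h = 0.218, positive; keep [-0.6875, -0.625]

+-+-+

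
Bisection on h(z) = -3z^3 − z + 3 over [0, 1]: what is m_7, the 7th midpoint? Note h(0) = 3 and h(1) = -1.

0.8828125

m = 0.5, h(m) = 2.125 (+); new bracket [0.5, 1]
m = 0.75, h(m) = 0.984375 (+); new bracket [0.75, 1]
m = 0.875, h(m) = 0.115234 (+); new bracket [0.875, 1]
m = 0.9375, h(m) = -0.4094 (−); new bracket [0.875, 0.9375]
m = 0.90625, h(m) = -0.1391 (−); new bracket [0.875, 0.90625]
m = 0.890625, h(m) = -0.01 (−); new bracket [0.875, 0.890625]
m = 0.8828125, h(m) = 0.0531 (+); new bracket [0.8828125, 0.890625]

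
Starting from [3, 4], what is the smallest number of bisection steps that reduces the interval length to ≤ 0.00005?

Width after n steps is 1/2^n. Need 2^n ≥ 1/0.00005 = 20000.
2^14 = 16384 < 20000 ≤ 2^15 = 32768, so n = 15.

15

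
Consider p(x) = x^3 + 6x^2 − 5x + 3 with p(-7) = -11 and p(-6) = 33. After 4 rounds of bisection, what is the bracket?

midpoint -6.5: p = 14.375 > 0 → [-7, -6.5]
midpoint -6.75: p = 2.578125 > 0 → [-7, -6.75]
midpoint -6.875: p = -3.982422 < 0 → [-6.875, -6.75]
midpoint -6.8125: p = -0.6458 < 0 → [-6.8125, -6.75]

[-6.8125, -6.75]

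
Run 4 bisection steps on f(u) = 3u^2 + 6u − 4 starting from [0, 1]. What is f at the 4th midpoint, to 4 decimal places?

m = 0.5, f(m) = -0.25 (−); new bracket [0.5, 1]
m = 0.75, f(m) = 2.1875 (+); new bracket [0.5, 0.75]
m = 0.625, f(m) = 0.921875 (+); new bracket [0.5, 0.625]
m = 0.5625, f(m) = 0.3242 (+); new bracket [0.5, 0.5625]

0.3242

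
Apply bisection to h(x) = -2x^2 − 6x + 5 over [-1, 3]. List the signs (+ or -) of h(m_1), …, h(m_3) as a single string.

midpoint 1: h = -3 < 0 → [-1, 1]
midpoint 0: h = 5 > 0 → [0, 1]
midpoint 0.5: h = 1.5 > 0 → [0.5, 1]

-++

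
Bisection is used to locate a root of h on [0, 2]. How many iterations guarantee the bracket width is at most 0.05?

6

Width after n steps is 2/2^n. Need 2^n ≥ 2/0.05 = 40.
2^5 = 32 < 40 ≤ 2^6 = 64, so n = 6.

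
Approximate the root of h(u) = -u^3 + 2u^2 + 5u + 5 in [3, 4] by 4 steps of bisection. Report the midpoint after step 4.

h(3.5) = 4.125 > 0, so the root lies in [3.5, 4]
h(3.75) = -0.859375 < 0, so the root lies in [3.5, 3.75]
h(3.625) = 1.771484 > 0, so the root lies in [3.625, 3.75]
h(3.6875) = 0.4915 > 0, so the root lies in [3.6875, 3.75]

3.6875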